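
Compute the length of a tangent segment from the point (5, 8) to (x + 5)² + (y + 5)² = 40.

Centre (−5, −5), r² = 40. |PO|² = (10)² + (13)² = 269.
By the tangent–radius right angle, tangent length = √(|PO|² − r²) = √229.

√229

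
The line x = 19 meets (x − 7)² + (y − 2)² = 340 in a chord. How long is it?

The line gives x = 19. Substituting into the circle:
y² − 4y − 192 = 0
y = 16 or y = −12, giving (19, 16) and (19, −12).
Chord length = distance between (19, 16) and (19, −12) = √784 = 28.

28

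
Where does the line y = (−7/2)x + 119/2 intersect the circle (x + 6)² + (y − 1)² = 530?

(13, 14) and (17, 0)

Substitute y = (119 − 7x)/2:
53x² − 1590x + 11713 = 0  ⟹  x² − 30x + 221 = 0
x = 17 or x = 13, giving (17, 0) and (13, 14).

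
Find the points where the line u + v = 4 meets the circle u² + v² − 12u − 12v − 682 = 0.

Express v = −u + 4 and substitute into the circle:
2u² − 8u − 714 = 0  ⟹  u² − 4u − 357 = 0
u = 21 or u = −17, giving (21, −17) and (−17, 21).

(−17, 21) and (21, −17)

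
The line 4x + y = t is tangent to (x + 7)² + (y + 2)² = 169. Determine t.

t = −30 ± 13√17

For a tangent, require d(centre, line) = r = 13.
|4·(−7) + 1·(−2) − t| / √17 = 13
|t − (−30)| = 13√17.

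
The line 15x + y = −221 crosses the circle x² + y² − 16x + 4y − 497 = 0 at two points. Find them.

(−15, 4) and (−14, −11)

Substitute y = −15x − 221:
226x² + 6554x + 47460 = 0  ⟹  x² + 29x + 210 = 0
x = −14 or x = −15, giving (−14, −11) and (−15, 4).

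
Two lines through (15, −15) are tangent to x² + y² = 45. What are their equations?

x + 2y = −15 and 2x + y = 15

Let a tangent through (15, −15) have slope m. Its distance from (0, 0) must equal 3√5:
[m·(−15) − (15)]² = 45(m² + 1)
2m² + 5m + 2 = 0, so m = −1/2 or m = −2.
With m = −1/2: x + 2y = −15. With m = −2: 2x + y = 15.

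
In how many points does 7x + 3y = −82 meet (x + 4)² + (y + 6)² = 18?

Substituting the line into the circle gives 58x² + 968x + 4078 = 0.
Discriminant = (968)² − 4·58·(4078) = −9072 < 0.
No real roots: the line does not meet the circle.

0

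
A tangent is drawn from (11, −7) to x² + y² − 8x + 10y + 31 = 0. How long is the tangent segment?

Centre (4, −5), r² = 10. |PO|² = (7)² + (−2)² = 53.
The tangent meets the radius at right angles, so tangent² = |PO|² − r² = 53 − 10 = 43.

√43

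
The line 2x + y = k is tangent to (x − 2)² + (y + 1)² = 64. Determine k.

k = 3 ± 8√5

For a tangent, require d(centre, line) = r = 8.
|2·2 + 1·(−1) − k| / √5 = 8
|k − (3)| = 8√5.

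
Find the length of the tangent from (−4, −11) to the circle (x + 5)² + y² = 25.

Centre (−5, 0), r² = 25. |PO|² = (1)² + (−11)² = 122.
The tangent meets the radius at right angles, so tangent² = |PO|² − r² = 122 − 25 = 97.

√97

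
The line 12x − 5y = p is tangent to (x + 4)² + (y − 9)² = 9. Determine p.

p = −132 or p = −54

For a tangent, require d(centre, line) = r = 3.
|12·(−4) − 5·9 − p| / √169 = 3
|p − (−93)| = 3·13, so p = −54 or p = −132.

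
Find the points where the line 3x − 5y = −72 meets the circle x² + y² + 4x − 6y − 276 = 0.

(−19, 3) and (6, 18)

Express y = (72 + 3x)/5 and substitute into the circle:
34x² + 442x − 3876 = 0  ⟹  x² + 13x − 114 = 0
x = 6 or x = −19, giving (6, 18) and (−19, 3).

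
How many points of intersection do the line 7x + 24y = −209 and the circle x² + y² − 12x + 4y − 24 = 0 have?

Substituting the line into the circle gives 625x² − 4658x + 9793 = 0.
Discriminant = (−4658)² − 4·625·(9793) = −2785536 < 0.
No real roots: the line does not meet the circle.

0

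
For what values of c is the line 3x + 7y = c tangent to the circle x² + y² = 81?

c = ±9√58

For a tangent, require d(centre, line) = r = 9.
|3·0 + 7·0 − c| / √58 = 9
|c| = 9√58.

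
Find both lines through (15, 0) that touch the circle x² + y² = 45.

x − 2y = 15 and x + 2y = 15

Write the tangent as mx − y + (0 − m·(15)) = 0 and set its distance from the centre to 3√5:
[m·(−15) − (0)]² = 45(m² + 1)
4m² − 1 = 0, so m = 1/2 or m = −1/2.
With m = 1/2: x − 2y = 15. With m = −1/2: x + 2y = 15.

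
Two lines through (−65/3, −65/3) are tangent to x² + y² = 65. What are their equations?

Write the tangent as mx − y + (−65/3 − m·(−65/3)) = 0 and set its distance from the centre to √65:
(65/3m − (65/3))² = 65(m² + 1)
28m² − 65m + 28 = 0, so m = 7/4 or m = 4/7.
With m = 7/4: 7x − 4y = −65. With m = 4/7: 4x − 7y = 65.

7x − 4y = −65 and 4x − 7y = 65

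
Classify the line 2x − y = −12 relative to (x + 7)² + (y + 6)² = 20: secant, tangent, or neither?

secant

Substituting the line into the circle gives 5x² + 86x + 353 = 0.
Discriminant = (86)² − 4·5·(353) = 336 > 0.
Two real roots: the line is a secant.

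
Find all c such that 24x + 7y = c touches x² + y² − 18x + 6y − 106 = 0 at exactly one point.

The line touches the circle iff its distance from (9, −3) is 14:
|24·9 + 7·(−3) − c| / √625 = 14
|c − (195)| = 14·25, so c = 545 or c = −155.

c = −155 or c = 545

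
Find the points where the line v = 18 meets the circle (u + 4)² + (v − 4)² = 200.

(−6, 18) and (−2, 18)

Express v = 18 and substitute into the circle:
u² + 8u + 12 = 0
u = −2 or u = −6, giving (−2, 18) and (−6, 18).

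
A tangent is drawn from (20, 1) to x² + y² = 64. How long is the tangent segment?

√337

With centre O = (0, 0), |OP|² = 401 and r² = 64.
Power of the point: PT² = |PO|² − r² = 337, so PT = √337.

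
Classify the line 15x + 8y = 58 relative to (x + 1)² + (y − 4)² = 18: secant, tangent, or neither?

Centre (−1, 4), r² = 18. Distance² from centre to line = (−41)²/289 = 1681/289.
Since d² < r², the line cuts the circle twice.

secant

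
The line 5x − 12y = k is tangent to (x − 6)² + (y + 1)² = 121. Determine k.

k = −101 or k = 185

For a tangent, require d(centre, line) = r = 11.
|5·6 − 12·(−1) − k| / √169 = 11
|k − (42)| = 11·13, so k = 185 or k = −101.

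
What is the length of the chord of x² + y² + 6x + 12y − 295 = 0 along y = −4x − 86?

Express y = −4x − 86 and substitute into the circle:
17x² + 646x + 6069 = 0  ⟹  x² + 38x + 357 = 0
x = −17 or x = −21, giving (−17, −18) and (−21, −2).
Chord length = distance between (−17, −18) and (−21, −2) = √272 = 4√17.

4√17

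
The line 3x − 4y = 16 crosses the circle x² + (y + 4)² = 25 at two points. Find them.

Express y = (−16 + 3x)/4 and substitute into the circle:
25x² − 400 = 0  ⟹  x² − 16 = 0
x = 4 or x = −4, giving (4, −1) and (−4, −7).

(−4, −7) and (4, −1)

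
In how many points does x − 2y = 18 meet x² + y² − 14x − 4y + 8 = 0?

Centre (7, 2), r² = 45. Distance² from centre to line = (−15)²/5 = 45.
Since d² = r², the line is tangent.

1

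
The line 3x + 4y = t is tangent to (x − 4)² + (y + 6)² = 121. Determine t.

t = −67 or t = 43

For a tangent, require d(centre, line) = r = 11.
|3·4 + 4·(−6) − t| / √25 = 11
|t − (−12)| = 11·5, so t = 43 or t = −67.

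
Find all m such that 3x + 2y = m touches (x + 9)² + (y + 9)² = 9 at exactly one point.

m = −45 ± 3√13

The line touches the circle iff its distance from (−9, −9) is 3:
|3·(−9) + 2·(−9) − m| / √13 = 3
|m − (−45)| = 3√13.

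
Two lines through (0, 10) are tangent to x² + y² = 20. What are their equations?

2x − y = −10 and 2x + y = 10

A line y − (10) = m(x − (0)) is tangent when its distance from (0, 0) is 2√5:
[m·(0) − (−10)]² = 20(m² + 1)
m² − 4 = 0, so m = 2 or m = −2.
With m = 2: 2x − y = −10. With m = −2: 2x + y = 10.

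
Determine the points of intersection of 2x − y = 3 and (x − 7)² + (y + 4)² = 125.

Express y = 2x − 3 and substitute into the circle:
5x² − 10x − 75 = 0  ⟹  x² − 2x − 15 = 0
x = 5 or x = −3, giving (5, 7) and (−3, −9).

(−3, −9) and (5, 7)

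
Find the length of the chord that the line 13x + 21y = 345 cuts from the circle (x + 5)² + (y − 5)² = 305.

The distance from (−5, 5) to the line is 305/√610, and r² = 305.
Chord = 2√(r² − d²) = 2·√(305/2) = √610.

√610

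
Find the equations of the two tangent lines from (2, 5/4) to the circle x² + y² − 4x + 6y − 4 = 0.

A line y − (5/4) = m(x − (2)) is tangent when its distance from (2, −3) is √17:
(0m − (−17/4))² = 17(m² + 1)
16m² − 1 = 0, so m = 1/4 or m = −1/4.
Through (2, 5/4) these give x − 4y = −3 and x + 4y = 7.

x − 4y = −3 and x + 4y = 7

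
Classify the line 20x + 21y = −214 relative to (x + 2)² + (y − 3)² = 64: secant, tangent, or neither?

neither

Centre (−2, 3), r² = 64. Distance² from centre to line = (237)²/841 = 56169/841.
Since d² > r², the line lies outside the circle.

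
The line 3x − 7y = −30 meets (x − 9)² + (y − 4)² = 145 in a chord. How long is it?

3√58

The distance from (9, 4) to the line is 29/√58, and r² = 145.
Chord = 2√(r² − d²) = 2·√(261/2) = 3√58.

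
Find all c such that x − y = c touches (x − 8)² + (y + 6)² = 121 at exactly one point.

Tangency holds when the distance from the centre (8, −6) to the line equals the radius 11:
|1·8 − 1·(−6) − c| / √2 = 11
|c − (14)| = 11√2.

c = 14 ± 11√2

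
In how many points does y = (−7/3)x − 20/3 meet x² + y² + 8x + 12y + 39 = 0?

Centre (−4, −6), r² = 13. Distance² from centre to line = (−26)²/58 = 338/29.
Since d² < r², the line cuts the circle twice.

2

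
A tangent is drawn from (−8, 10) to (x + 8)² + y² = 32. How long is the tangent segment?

2√17

The centre is (−8, 0) and r = 4√2. The square of the distance from P to the centre is 0 + 100 = 100.
By the tangent–radius right angle, tangent length = √(|PO|² − r²) = √68 = 2√17.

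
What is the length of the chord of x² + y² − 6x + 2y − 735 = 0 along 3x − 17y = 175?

Substitute y = (−175 + 3x)/17:
298x² − 2682x − 187740 = 0  ⟹  x² − 9x − 630 = 0
x = 30 or x = −21, giving (30, −5) and (−21, −14).
|(30, −5) − (−21, −14)| = √((51)² + (9)²) = 3√298.

3√298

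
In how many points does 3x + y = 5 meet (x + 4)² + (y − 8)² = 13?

d² = (3·(−4) + 1·8 − (5))²/10 = 81/10; r² = 13.
Since d² < r², the line cuts the circle twice.

2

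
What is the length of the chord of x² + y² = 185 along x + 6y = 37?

Express y = (37 − x)/6 and substitute into the circle:
37x² − 74x − 5291 = 0  ⟹  x² − 2x − 143 = 0
x = 13 or x = −11, giving (13, 4) and (−11, 8).
Chord length = distance between (13, 4) and (−11, 8) = √592 = 4√37.

4√37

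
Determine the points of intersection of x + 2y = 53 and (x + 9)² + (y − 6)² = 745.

Express y = (53 − x)/2 and substitute into the circle:
5x² − 10x − 975 = 0  ⟹  x² − 2x − 195 = 0
x = 15 or x = −13, giving (15, 19) and (−13, 33).

(−13, 33) and (15, 19)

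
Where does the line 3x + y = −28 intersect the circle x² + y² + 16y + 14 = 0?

Express y = −3x − 28 and substitute into the circle:
10x² + 120x + 350 = 0  ⟹  x² + 12x + 35 = 0
x = −5 or x = −7, giving (−5, −13) and (−7, −7).

(−7, −7) and (−5, −13)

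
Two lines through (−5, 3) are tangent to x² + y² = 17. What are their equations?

x − 4y = −17 and 4x + y = −17

A line y − (3) = m(x − (−5)) is tangent when its distance from (0, 0) is √17:
(5m − (−3))² = 17(m² + 1)
4m² + 15m − 4 = 0, so m = 1/4 or m = −4.
With m = 1/4: x − 4y = −17. With m = −4: 4x + y = −17.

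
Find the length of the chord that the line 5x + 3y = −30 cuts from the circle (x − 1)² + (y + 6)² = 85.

3√34

Centre (1, −6), r² = 85. Perpendicular distance d from centre to line = |17| / √34 = 17/√34.
Half the chord is √(r² − d²) = √(153/2), so the full chord is 3√34.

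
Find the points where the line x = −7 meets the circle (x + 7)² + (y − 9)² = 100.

The line gives x = −7. Substituting into the circle:
y² − 18y − 19 = 0
y = 19 or y = −1, giving (−7, 19) and (−7, −1).

(−7, −1) and (−7, 19)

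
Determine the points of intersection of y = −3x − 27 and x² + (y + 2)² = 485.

(−14, 15) and (−1, −24)

From the line, y = −3x − 27. Substituting:
10x² + 150x + 140 = 0  ⟹  x² + 15x + 14 = 0
x = −1 or x = −14, giving (−1, −24) and (−14, 15).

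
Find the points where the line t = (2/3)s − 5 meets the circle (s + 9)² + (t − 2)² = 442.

Express t = (−15 + 2s)/3 and substitute into the circle:
13s² + 78s − 2808 = 0  ⟹  s² + 6s − 216 = 0
s = 12 or s = −18, giving (12, 3) and (−18, −17).

(−18, −17) and (12, 3)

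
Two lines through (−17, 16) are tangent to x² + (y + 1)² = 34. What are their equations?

3x + 5y = 29 and 5x + 3y = −37

A line y − (16) = m(x − (−17)) is tangent when its distance from (0, −1) is √34:
[m·(17) − (−17)]² = 34(m² + 1)
15m² + 34m + 15 = 0, so m = −3/5 or m = −5/3.
With m = −3/5: 3x + 5y = 29. With m = −5/3: 5x + 3y = −37.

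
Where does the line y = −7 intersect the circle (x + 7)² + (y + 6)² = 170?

From the line, y = −7. Substituting:
x² + 14x − 120 = 0
x = 6 or x = −20, giving (6, −7) and (−20, −7).

(−20, −7) and (6, −7)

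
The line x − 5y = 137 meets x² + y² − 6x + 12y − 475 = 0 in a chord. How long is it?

Express y = (−137 + x)/5 and substitute into the circle:
26x² − 364x − 1326 = 0  ⟹  x² − 14x − 51 = 0
x = 17 or x = −3, giving (17, −24) and (−3, −28).
|(17, −24) − (−3, −28)| = √((20)² + (4)²) = 4√26.

4√26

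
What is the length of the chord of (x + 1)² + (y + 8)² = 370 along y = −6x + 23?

The distance from (−1, −8) to the line is 37/√37, and r² = 370.
Half the chord is √(r² − d²) = √(333), so the full chord is 6√37.

6√37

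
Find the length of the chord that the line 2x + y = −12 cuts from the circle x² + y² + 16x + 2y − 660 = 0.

24√5

The distance from (−8, −1) to the line is 5/√5, and r² = 725.
Chord = 2√(r² − d²) = 2·√(720) = 24√5.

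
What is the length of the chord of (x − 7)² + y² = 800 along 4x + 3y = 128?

40

Centre (7, 0), r² = 800. Perpendicular distance d from centre to line = |−100| / √25 = 100/√25.
Chord = 2√(r² − d²) = 2·√(400) = 40.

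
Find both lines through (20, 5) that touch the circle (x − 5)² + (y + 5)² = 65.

7x − 4y = 120 and x − 8y = −20

Write the tangent as mx − y + (5 − m·(20)) = 0 and set its distance from the centre to √65:
[m·(−15) − (−10)]² = 65(m² + 1)
32m² − 60m + 7 = 0, so m = 7/4 or m = 1/8.
Through (20, 5) these give 7x − 4y = 120 and x − 8y = −20.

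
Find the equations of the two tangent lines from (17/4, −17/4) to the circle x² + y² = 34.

Write the tangent as mx − y + (−17/4 − m·(17/4)) = 0 and set its distance from the centre to √34:
[m·(−17/4) − (17/4)]² = 34(m² + 1)
15m² − 34m + 15 = 0, so m = 5/3 or m = 3/5.
Through (17/4, −17/4) these give 5x − 3y = 34 and 3x − 5y = 34.

5x − 3y = 34 and 3x − 5y = 34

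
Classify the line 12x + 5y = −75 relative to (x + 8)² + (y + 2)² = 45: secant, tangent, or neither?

secant

Substituting the line into the circle gives 169x² + 1960x + 4700 = 0.
Δ = 3841600 − 3177200 = 664400.
Two real roots: the line is a secant.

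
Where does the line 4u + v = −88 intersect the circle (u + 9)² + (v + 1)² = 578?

(−26, 16) and (−16, −24)

From the line, v = −4u − 88. Substituting:
17u² + 714u + 7072 = 0  ⟹  u² + 42u + 416 = 0
u = −16 or u = −26, giving (−16, −24) and (−26, 16).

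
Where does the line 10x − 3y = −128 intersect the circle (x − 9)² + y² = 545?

(−14, −4) and (−8, 16)

Substitute y = (128 + 10x)/3:
109x² + 2398x + 12208 = 0  ⟹  x² + 22x + 112 = 0
x = −8 or x = −14, giving (−8, 16) and (−14, −4).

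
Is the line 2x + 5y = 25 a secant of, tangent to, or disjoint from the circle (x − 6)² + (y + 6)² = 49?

Substituting the line into the circle gives 29x² − 520x + 2700 = 0.
Δ = 270400 − 313200 = −42800.
No real roots: the line does not meet the circle.

disjoint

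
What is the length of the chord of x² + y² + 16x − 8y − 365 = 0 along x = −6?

42

The line gives x = −6. Substituting into the circle:
y² − 8y − 425 = 0
y = 25 or y = −17, giving (−6, 25) and (−6, −17).
Chord length = distance between (−6, 25) and (−6, −17) = √1764 = 42.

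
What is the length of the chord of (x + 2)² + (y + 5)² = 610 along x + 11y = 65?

The distance from (−2, −5) to the line is 122/√122, and r² = 610.
Chord = 2√(r² − d²) = 2·√(488) = 4√122.

4√122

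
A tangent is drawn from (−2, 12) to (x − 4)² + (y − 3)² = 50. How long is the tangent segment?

The centre is (4, 3) and r = 5√2. The square of the distance from P to the centre is 36 + 81 = 117.
The tangent meets the radius at right angles, so tangent² = |PO|² − r² = 117 − 50 = 67.

√67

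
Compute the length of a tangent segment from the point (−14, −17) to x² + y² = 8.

3√53

Centre (0, 0), r² = 8. |PO|² = (−14)² + (−17)² = 485.
By the tangent–radius right angle, tangent length = √(|PO|² − r²) = √477 = 3√53.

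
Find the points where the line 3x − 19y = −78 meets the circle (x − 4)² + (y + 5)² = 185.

Express y = (78 + 3x)/19 and substitute into the circle:
370x² − 1850x − 31080 = 0  ⟹  x² − 5x − 84 = 0
x = 12 or x = −7, giving (12, 6) and (−7, 3).

(−7, 3) and (12, 6)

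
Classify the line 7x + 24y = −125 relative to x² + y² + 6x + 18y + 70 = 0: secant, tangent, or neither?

Centre (−3, −9), r² = 20. Distance² from centre to line = (−112)²/625 = 12544/625.
Since d² > r², the line lies outside the circle.

neither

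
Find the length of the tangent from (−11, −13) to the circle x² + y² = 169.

The centre is (0, 0) and r = 13. The square of the distance from P to the centre is 121 + 169 = 290.
Power of the point: PT² = |PO|² − r² = 121, so PT = 11.

11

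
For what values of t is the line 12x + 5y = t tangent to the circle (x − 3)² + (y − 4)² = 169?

t = −113 or t = 225

The line touches the circle iff its distance from (3, 4) is 13:
|12·3 + 5·4 − t| / √169 = 13
|t − (56)| = 13·13, so t = 225 or t = −113.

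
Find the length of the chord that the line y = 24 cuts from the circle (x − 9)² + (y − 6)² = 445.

Express y = 24 and substitute into the circle:
x² − 18x − 40 = 0
x = 20 or x = −2, giving (20, 24) and (−2, 24).
Chord length = distance between (20, 24) and (−2, 24) = √484 = 22.

22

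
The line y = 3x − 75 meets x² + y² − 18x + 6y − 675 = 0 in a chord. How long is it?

Express y = 3x − 75 and substitute into the circle:
10x² − 450x + 4500 = 0  ⟹  x² − 45x + 450 = 0
x = 30 or x = 15, giving (30, 15) and (15, −30).
|(30, 15) − (15, −30)| = √((15)² + (45)²) = 15√10.

15√10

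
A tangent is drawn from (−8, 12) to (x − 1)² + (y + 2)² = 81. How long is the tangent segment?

14

The centre is (1, −2) and r = 9. The square of the distance from P to the centre is 81 + 196 = 277.
By the tangent–radius right angle, tangent length = √(|PO|² − r²) = √196 = 14.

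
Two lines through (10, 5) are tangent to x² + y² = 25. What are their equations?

y = 5 and 4x − 3y = 25

A line y − (5) = m(x − (10)) is tangent when its distance from (0, 0) is 5:
[m·(−10) − (−5)]² = 25(m² + 1)
3m² − 4m = 0, so m = 0 or m = 4/3.
With m = 0: y = 5. With m = 4/3: 4x − 3y = 25.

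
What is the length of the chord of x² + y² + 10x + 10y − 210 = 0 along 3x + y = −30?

10√10

Substitute y = −3x − 30:
10x² + 160x + 390 = 0  ⟹  x² + 16x + 39 = 0
x = −3 or x = −13, giving (−3, −21) and (−13, 9).
Chord length = distance between (−3, −21) and (−13, 9) = √1000 = 10√10.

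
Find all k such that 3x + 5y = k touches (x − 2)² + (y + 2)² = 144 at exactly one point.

k = −4 ± 12√34

For a tangent, require d(centre, line) = r = 12.
|3·2 + 5·(−2) − k| / √34 = 12
|k − (−4)| = 12√34.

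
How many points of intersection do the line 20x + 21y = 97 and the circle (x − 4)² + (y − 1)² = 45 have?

2

Centre (4, 1), r² = 45. Distance² from centre to line = (4)²/841 = 16/841.
Since d² < r², the line cuts the circle twice.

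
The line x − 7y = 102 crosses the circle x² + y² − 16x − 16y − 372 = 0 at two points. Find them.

Express y = (−102 + x)/7 and substitute into the circle:
50x² − 1100x + 3600 = 0  ⟹  x² − 22x + 72 = 0
x = 18 or x = 4, giving (18, −12) and (4, −14).

(4, −14) and (18, −12)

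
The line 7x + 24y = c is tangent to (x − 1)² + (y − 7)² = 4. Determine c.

The line touches the circle iff its distance from (1, 7) is 2:
|7·1 + 24·7 − c| / √625 = 2
|c − (175)| = 2·25, so c = 225 or c = 125.

c = 125 or c = 225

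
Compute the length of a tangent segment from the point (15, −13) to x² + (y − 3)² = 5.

Centre (0, 3), r² = 5. |PO|² = (15)² + (−16)² = 481.
The tangent meets the radius at right angles, so tangent² = |PO|² − r² = 481 − 5 = 476.

2√119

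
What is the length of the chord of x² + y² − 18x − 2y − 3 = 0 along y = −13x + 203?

The distance from (9, 1) to the line is 85/√170, and r² = 85.
Chord = 2√(r² − d²) = 2·√(85/2) = √170.

√170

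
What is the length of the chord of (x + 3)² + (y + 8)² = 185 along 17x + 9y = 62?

Centre (−3, −8), r² = 185. Perpendicular distance d from centre to line = |−185| / √370 = 185/√370.
Half the chord is √(r² − d²) = √(185/2), so the full chord is √370.

√370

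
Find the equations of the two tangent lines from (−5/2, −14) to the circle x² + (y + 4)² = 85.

Let a tangent through (−5/2, −14) have slope m. Its distance from (0, −4) must equal √85:
[m·(5/2) − (10)]² = 85(m² + 1)
63m² + 40m − 12 = 0, so m = −6/7 or m = 2/9.
With m = −6/7: 6x + 7y = −113. With m = 2/9: 2x − 9y = 121.

6x + 7y = −113 and 2x − 9y = 121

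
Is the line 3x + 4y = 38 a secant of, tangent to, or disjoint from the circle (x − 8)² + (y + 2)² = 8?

disjoint

Substituting the line into the circle gives 25x² − 532x + 3012 = 0.
Discriminant = (−532)² − 4·25·(3012) = −18176 < 0.
No real roots: the line does not meet the circle.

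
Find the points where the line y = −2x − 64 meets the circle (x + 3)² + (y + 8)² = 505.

Substitute y = −2x − 64:
5x² + 230x + 2640 = 0  ⟹  x² + 46x + 528 = 0
x = −22 or x = −24, giving (−22, −20) and (−24, −16).

(−24, −16) and (−22, −20)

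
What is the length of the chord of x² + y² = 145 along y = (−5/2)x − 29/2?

4√29

Centre (0, 0), r² = 145. Perpendicular distance d from centre to line = |29| / √29 = 29/√29.
Chord = 2√(r² − d²) = 2·√(116) = 4√29.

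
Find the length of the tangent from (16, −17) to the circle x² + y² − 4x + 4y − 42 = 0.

√371

Centre (2, −2), r² = 50. |PO|² = (14)² + (−15)² = 421.
By the tangent–radius right angle, tangent length = √(|PO|² − r²) = √371.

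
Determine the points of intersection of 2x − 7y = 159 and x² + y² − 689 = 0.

(−8, −25) and (20, −17)

Express y = (−159 + 2x)/7 and substitute into the circle:
53x² − 636x − 8480 = 0  ⟹  x² − 12x − 160 = 0
x = 20 or x = −8, giving (20, −17) and (−8, −25).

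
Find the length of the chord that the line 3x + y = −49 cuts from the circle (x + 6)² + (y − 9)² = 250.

6√10

Express y = −3x − 49 and substitute into the circle:
10x² + 360x + 3150 = 0  ⟹  x² + 36x + 315 = 0
x = −15 or x = −21, giving (−15, −4) and (−21, 14).
Chord length = distance between (−15, −4) and (−21, 14) = √360 = 6√10.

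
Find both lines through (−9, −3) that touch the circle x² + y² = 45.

2x − y = −15 and x + 2y = −15

A line y − (−3) = m(x − (−9)) is tangent when its distance from (0, 0) is 3√5:
[m·(9) − (3)]² = 45(m² + 1)
2m² − 3m − 2 = 0, so m = 2 or m = −1/2.
With m = 2: 2x − y = −15. With m = −1/2: x + 2y = −15.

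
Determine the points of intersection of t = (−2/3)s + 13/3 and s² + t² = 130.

(−7, 9) and (11, −3)

Express t = (13 − 2s)/3 and substitute into the circle:
13s² − 52s − 1001 = 0  ⟹  s² − 4s − 77 = 0
s = 11 or s = −7, giving (11, −3) and (−7, 9).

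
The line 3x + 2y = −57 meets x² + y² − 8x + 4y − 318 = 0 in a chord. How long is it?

From the line, y = (−57 − 3x)/2. Substituting:
13x² + 286x + 1521 = 0  ⟹  x² + 22x + 117 = 0
x = −9 or x = −13, giving (−9, −15) and (−13, −9).
Chord length = distance between (−9, −15) and (−13, −9) = √52 = 2√13.

2√13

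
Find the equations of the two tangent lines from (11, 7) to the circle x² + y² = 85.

9x − 2y = 85 and 2x + 9y = 85

Write the tangent as mx − y + (7 − m·(11)) = 0 and set its distance from the centre to √85:
[m·(−11) − (−7)]² = 85(m² + 1)
18m² − 77m − 18 = 0, so m = 9/2 or m = −2/9.
With m = 9/2: 9x − 2y = 85. With m = −2/9: 2x + 9y = 85.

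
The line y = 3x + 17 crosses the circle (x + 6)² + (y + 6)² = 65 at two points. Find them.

Substitute y = 3x + 17:
10x² + 150x + 500 = 0  ⟹  x² + 15x + 50 = 0
x = −5 or x = −10, giving (−5, 2) and (−10, −13).

(−10, −13) and (−5, 2)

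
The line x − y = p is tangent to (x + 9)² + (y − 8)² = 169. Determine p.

The line touches the circle iff its distance from (−9, 8) is 13:
|1·(−9) − 1·8 − p| / √2 = 13
|p − (−17)| = 13√2.

p = −17 ± 13√2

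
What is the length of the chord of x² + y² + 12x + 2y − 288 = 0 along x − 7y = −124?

5√2

Substitute y = (124 + x)/7:
50x² + 850x + 3000 = 0  ⟹  x² + 17x + 60 = 0
x = −5 or x = −12, giving (−5, 17) and (−12, 16).
Chord length = distance between (−5, 17) and (−12, 16) = √50 = 5√2.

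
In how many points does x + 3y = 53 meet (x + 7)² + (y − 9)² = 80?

0

Substituting the line into the circle gives 10x² + 74x + 397 = 0.
Discriminant = (74)² − 4·10·(397) = −10404 < 0.
No real roots: the line does not meet the circle.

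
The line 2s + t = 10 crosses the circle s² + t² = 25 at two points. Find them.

Substitute t = −2s + 10:
5s² − 40s + 75 = 0  ⟹  s² − 8s + 15 = 0
s = 5 or s = 3, giving (5, 0) and (3, 4).

(3, 4) and (5, 0)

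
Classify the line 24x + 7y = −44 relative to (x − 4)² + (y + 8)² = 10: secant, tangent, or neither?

Centre (4, −8), r² = 10. Distance² from centre to line = (84)²/625 = 7056/625.
Since d² > r², the line lies outside the circle.

neither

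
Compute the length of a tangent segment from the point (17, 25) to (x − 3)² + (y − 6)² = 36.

Centre (3, 6), r² = 36. |PO|² = (14)² + (19)² = 557.
By the tangent–radius right angle, tangent length = √(|PO|² − r²) = √521.

√521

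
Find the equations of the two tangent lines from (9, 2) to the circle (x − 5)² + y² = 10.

Let a tangent through (9, 2) have slope m. Its distance from (5, 0) must equal √10:
[m·(−4) − (−2)]² = 10(m² + 1)
3m² − 8m − 3 = 0, so m = −1/3 or m = 3.
With m = −1/3: x + 3y = 15. With m = 3: 3x − y = 25.

x + 3y = 15 and 3x − y = 25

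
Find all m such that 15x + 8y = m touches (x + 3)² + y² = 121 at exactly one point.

m = −232 or m = 142

Tangency holds when the distance from the centre (−3, 0) to the line equals the radius 11:
|15·(−3) + 8·0 − m| / √289 = 11
|m − (−45)| = 11·17, so m = 142 or m = −232.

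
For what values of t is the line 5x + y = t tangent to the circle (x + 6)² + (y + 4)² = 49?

t = −34 ± 7√26

The line touches the circle iff its distance from (−6, −4) is 7:
|5·(−6) + 1·(−4) − t| / √26 = 7
|t − (−34)| = 7√26.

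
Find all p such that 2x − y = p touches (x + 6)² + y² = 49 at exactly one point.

p = −12 ± 7√5

Tangency holds when the distance from the centre (−6, 0) to the line equals the radius 7:
|2·(−6) − 1·0 − p| / √5 = 7
|p − (−12)| = 7√5.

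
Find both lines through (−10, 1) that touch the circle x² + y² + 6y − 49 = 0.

7x + 3y = −67 and 3x − 7y = −37

A line y − (1) = m(x − (−10)) is tangent when its distance from (0, −3) is √58:
(10m − (−4))² = 58(m² + 1)
21m² + 40m − 21 = 0, so m = −7/3 or m = 3/7.
Through (−10, 1) these give 7x + 3y = −67 and 3x − 7y = −37.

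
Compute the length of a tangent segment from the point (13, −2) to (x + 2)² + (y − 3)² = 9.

The centre is (−2, 3) and r = 3. The square of the distance from P to the centre is 225 + 25 = 250.
Power of the point: PT² = |PO|² − r² = 241, so PT = √241.

√241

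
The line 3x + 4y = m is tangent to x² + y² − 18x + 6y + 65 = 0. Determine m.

m = −10 or m = 40

The line touches the circle iff its distance from (9, −3) is 5:
|3·9 + 4·(−3) − m| / √25 = 5
|m − (15)| = 5·5, so m = 40 or m = −10.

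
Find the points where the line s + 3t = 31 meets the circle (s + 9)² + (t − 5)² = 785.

(−32, 21) and (19, 4)

Express t = (31 − s)/3 and substitute into the circle:
10s² + 130s − 6080 = 0  ⟹  s² + 13s − 608 = 0
s = 19 or s = −32, giving (19, 4) and (−32, 21).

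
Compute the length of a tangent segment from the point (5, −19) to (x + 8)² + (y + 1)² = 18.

5√19

Centre (−8, −1), r² = 18. |PO|² = (13)² + (−18)² = 493.
The tangent meets the radius at right angles, so tangent² = |PO|² − r² = 493 − 18 = 475.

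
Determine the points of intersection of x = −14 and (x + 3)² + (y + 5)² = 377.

(−14, −21) and (−14, 11)

The line gives x = −14. Substituting into the circle:
y² + 10y − 231 = 0
y = 11 or y = −21, giving (−14, 11) and (−14, −21).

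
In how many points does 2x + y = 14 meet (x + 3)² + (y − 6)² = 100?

2

d² = (2·(−3) + 1·6 − (14))²/5 = 196/5; r² = 100.
Since d² < r², the line cuts the circle twice.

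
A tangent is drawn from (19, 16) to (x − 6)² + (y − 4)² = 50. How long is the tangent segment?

√263

With centre O = (6, 4), |OP|² = 313 and r² = 50.
Power of the point: PT² = |PO|² − r² = 263, so PT = √263.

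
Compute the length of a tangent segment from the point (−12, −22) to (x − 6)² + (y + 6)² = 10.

√570

The centre is (6, −6) and r = √10. The square of the distance from P to the centre is 324 + 256 = 580.
By the tangent–radius right angle, tangent length = √(|PO|² − r²) = √570.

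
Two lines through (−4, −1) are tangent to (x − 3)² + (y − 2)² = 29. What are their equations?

2x + 5y = −13 and 5x − 2y = −18

Write the tangent as mx − y + (−1 − m·(−4)) = 0 and set its distance from the centre to √29:
(7m − (3))² = 29(m² + 1)
10m² − 21m − 10 = 0, so m = −2/5 or m = 5/2.
With m = −2/5: 2x + 5y = −13. With m = 5/2: 5x − 2y = −18.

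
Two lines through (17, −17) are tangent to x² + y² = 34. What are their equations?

Write the tangent as mx − y + (−17 − m·(17)) = 0 and set its distance from the centre to √34:
[m·(−17) − (17)]² = 34(m² + 1)
15m² + 34m + 15 = 0, so m = −5/3 or m = −3/5.
Through (17, −17) these give 5x + 3y = 34 and 3x + 5y = −34.

5x + 3y = 34 and 3x + 5y = −34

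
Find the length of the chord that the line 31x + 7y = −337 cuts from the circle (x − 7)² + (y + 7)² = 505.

√1010

The distance from (7, −7) to the line is 505/√1010, and r² = 505.
Half the chord is √(r² − d²) = √(505/2), so the full chord is √1010.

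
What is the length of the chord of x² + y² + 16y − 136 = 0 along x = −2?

The distance from (0, −8) to the line is 2, and r² = 200.
Half the chord is √(r² − d²) = √(196), so the full chord is 28.

28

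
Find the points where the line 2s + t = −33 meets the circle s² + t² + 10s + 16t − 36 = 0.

Substitute t = −2s − 33:
5s² + 110s + 525 = 0  ⟹  s² + 22s + 105 = 0
s = −7 or s = −15, giving (−7, −19) and (−15, −3).

(−15, −3) and (−7, −19)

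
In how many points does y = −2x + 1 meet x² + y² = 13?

Substituting the line into the circle gives 5x² − 4x − 12 = 0.
Discriminant = (−4)² − 4·5·(−12) = 256 > 0.
Two real roots: the line is a secant.

2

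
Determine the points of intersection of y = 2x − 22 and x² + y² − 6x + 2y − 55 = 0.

(7, −8) and (11, 0)

From the line, y = 2x − 22. Substituting:
5x² − 90x + 385 = 0  ⟹  x² − 18x + 77 = 0
x = 11 or x = 7, giving (11, 0) and (7, −8).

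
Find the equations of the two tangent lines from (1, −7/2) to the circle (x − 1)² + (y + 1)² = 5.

x + 2y = −6 and x − 2y = 8

Let a tangent through (1, −7/2) have slope m. Its distance from (1, −1) must equal √5:
(0m − (5/2))² = 5(m² + 1)
4m² − 1 = 0, so m = −1/2 or m = 1/2.
With m = −1/2: x + 2y = −6. With m = 1/2: x − 2y = 8.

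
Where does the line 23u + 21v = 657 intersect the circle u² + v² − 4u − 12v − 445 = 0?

Substitute v = (657 − 23u)/21:
970u² − 26190u + 69840 = 0  ⟹  u² − 27u + 72 = 0
u = 24 or u = 3, giving (24, 5) and (3, 28).

(3, 28) and (24, 5)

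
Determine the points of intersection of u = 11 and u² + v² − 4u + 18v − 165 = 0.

(11, −22) and (11, 4)

The line gives u = 11. Substituting into the circle:
v² + 18v − 88 = 0
v = 4 or v = −22, giving (11, 4) and (11, −22).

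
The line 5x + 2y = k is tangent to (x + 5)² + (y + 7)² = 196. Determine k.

The line touches the circle iff its distance from (−5, −7) is 14:
|5·(−5) + 2·(−7) − k| / √29 = 14
|k − (−39)| = 14√29.

k = −39 ± 14√29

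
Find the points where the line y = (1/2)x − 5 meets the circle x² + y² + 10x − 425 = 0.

(−20, −15) and (16, 3)

From the line, y = (−10 + x)/2. Substituting:
5x² + 20x − 1600 = 0  ⟹  x² + 4x − 320 = 0
x = 16 or x = −20, giving (16, 3) and (−20, −15).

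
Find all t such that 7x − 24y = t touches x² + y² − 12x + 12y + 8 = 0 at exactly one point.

Tangency holds when the distance from the centre (6, −6) to the line equals the radius 8:
|7·6 − 24·(−6) − t| / √625 = 8
|t − (186)| = 8·25, so t = 386 or t = −14.

t = −14 or t = 386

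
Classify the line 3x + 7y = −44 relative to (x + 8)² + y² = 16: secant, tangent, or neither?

secant

Substituting the line into the circle gives 58x² + 1048x + 4288 = 0.
Δ = 1098304 − 994816 = 103488.
Two real roots: the line is a secant.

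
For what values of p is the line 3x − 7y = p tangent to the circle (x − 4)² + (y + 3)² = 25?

Tangency holds when the distance from the centre (4, −3) to the line equals the radius 5:
|3·4 − 7·(−3) − p| / √58 = 5
|p − (33)| = 5√58.

p = 33 ± 5√58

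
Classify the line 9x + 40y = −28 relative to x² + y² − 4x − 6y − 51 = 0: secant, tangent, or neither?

Substituting the line into the circle gives 1681x² − 3736x − 74096 = 0.
Discriminant = (−3736)² − 4·1681·(−74096) = 512179200 > 0.
Two real roots: the line is a secant.

secant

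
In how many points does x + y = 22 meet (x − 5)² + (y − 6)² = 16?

d² = (1·5 + 1·6 − (22))²/2 = 121/2; r² = 16.
Since d² > r², the line lies outside the circle.

0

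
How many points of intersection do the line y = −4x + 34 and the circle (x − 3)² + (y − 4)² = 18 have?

0

d² = (4·3 + 1·4 − (34))²/17 = 324/17; r² = 18.
Since d² > r², the line lies outside the circle.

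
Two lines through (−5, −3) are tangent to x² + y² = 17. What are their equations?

A line y − (−3) = m(x − (−5)) is tangent when its distance from (0, 0) is √17:
(5m − (3))² = 17(m² + 1)
4m² − 15m − 4 = 0, so m = 4 or m = −1/4.
Through (−5, −3) these give 4x − y = −17 and x + 4y = −17.

4x − y = −17 and x + 4y = −17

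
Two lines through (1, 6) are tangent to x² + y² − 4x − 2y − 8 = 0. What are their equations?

Write the tangent as mx − y + (6 − m·(1)) = 0 and set its distance from the centre to √13:
(1m − (−5))² = 13(m² + 1)
6m² − 5m − 6 = 0, so m = 3/2 or m = −2/3.
With m = 3/2: 3x − 2y = −9. With m = −2/3: 2x + 3y = 20.

3x − 2y = −9 and 2x + 3y = 20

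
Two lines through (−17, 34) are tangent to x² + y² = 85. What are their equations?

Let a tangent through (−17, 34) have slope m. Its distance from (0, 0) must equal √85:
(17m − (−34))² = 85(m² + 1)
12m² + 68m + 63 = 0, so m = −7/6 or m = −9/2.
Through (−17, 34) these give 7x + 6y = 85 and 9x + 2y = −85.

7x + 6y = 85 and 9x + 2y = −85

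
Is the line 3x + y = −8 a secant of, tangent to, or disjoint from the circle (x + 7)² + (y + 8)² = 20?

disjoint

Substituting the line into the circle gives 10x² + 14x + 29 = 0.
Δ = 196 − 1160 = −964.
No real roots: the line does not meet the circle.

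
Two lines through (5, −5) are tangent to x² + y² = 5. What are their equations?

A line y − (−5) = m(x − (5)) is tangent when its distance from (0, 0) is √5:
[m·(−5) − (5)]² = 5(m² + 1)
2m² + 5m + 2 = 0, so m = −1/2 or m = −2.
Through (5, −5) these give x + 2y = −5 and 2x + y = 5.

x + 2y = −5 and 2x + y = 5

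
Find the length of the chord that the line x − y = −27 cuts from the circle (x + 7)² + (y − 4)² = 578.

Centre (−7, 4), r² = 578. Perpendicular distance d from centre to line = |16| / √2 = 16/√2.
Half the chord is √(r² − d²) = √(450), so the full chord is 30√2.

30√2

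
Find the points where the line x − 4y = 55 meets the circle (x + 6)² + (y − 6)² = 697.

(−17, −18) and (15, −10)

Substitute y = (−55 + x)/4:
17x² + 34x − 4335 = 0  ⟹  x² + 2x − 255 = 0
x = 15 or x = −17, giving (15, −10) and (−17, −18).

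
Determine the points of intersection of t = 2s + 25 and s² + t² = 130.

From the line, t = 2s + 25. Substituting:
5s² + 100s + 495 = 0  ⟹  s² + 20s + 99 = 0
s = −9 or s = −11, giving (−9, 7) and (−11, 3).

(−11, 3) and (−9, 7)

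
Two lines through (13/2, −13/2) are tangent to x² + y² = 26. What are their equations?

A line y − (−13/2) = m(x − (13/2)) is tangent when its distance from (0, 0) is √26:
[m·(−13/2) − (13/2)]² = 26(m² + 1)
5m² + 26m + 5 = 0, so m = −5 or m = −1/5.
Through (13/2, −13/2) these give 5x + y = 26 and x + 5y = −26.

5x + y = 26 and x + 5y = −26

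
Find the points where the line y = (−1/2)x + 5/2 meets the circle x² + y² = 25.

(−3, 4) and (5, 0)

From the line, y = (5 − x)/2. Substituting:
5x² − 10x − 75 = 0  ⟹  x² − 2x − 15 = 0
x = 5 or x = −3, giving (5, 0) and (−3, 4).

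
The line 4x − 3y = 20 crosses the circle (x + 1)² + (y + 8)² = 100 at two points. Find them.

Express y = (−20 + 4x)/3 and substitute into the circle:
25x² + 50x − 875 = 0  ⟹  x² + 2x − 35 = 0
x = 5 or x = −7, giving (5, 0) and (−7, −16).

(−7, −16) and (5, 0)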